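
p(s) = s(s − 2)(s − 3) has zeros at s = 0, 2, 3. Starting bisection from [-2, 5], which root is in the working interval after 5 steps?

0

s = 1.5 gives p = 1.125, positive; keep [-2, 1.5]
s = -0.25 gives p = -1.828125, negative; keep [-0.25, 1.5]
s = 0.625 gives p = 2.041016, positive; keep [-0.25, 0.625]
s = 0.1875 gives p = 0.9558, positive; keep [-0.25, 0.1875]
s = -0.03125 gives p = -0.1924, negative; keep [-0.03125, 0.1875]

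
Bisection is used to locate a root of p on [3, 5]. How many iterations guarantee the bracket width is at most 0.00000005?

26

Width after n steps is 2/2^n. Need 2^n ≥ 2/0.00000005 = 40000000.
2^25 = 33554432 < 40000000 ≤ 2^26 = 67108864, so n = 26.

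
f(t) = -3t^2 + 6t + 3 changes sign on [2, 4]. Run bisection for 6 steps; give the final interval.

[2.40625, 2.4375]

f(3) = -6 < 0, so the root lies in [2, 3]
f(2.5) = -0.75 < 0, so the root lies in [2, 2.5]
f(2.25) = 1.3125 > 0, so the root lies in [2.25, 2.5]
f(2.375) = 0.3281 > 0, so the root lies in [2.375, 2.5]
f(2.4375) = -0.1992 < 0, so the root lies in [2.375, 2.4375]
f(2.40625) = 0.0674 > 0, so the root lies in [2.40625, 2.4375]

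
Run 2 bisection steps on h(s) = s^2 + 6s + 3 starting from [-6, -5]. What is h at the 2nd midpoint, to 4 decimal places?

-0.9375

midpoint -5.5: h = 0.25 > 0 → [-5.5, -5]
midpoint -5.25: h = -0.9375 < 0 → [-5.5, -5.25]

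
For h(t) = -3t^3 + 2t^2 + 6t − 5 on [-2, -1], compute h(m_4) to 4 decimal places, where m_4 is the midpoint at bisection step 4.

-0.5808

m = -1.5, h(m) = 0.625 (+); new bracket [-1.5, -1]
m = -1.25, h(m) = -3.515625 (−); new bracket [-1.5, -1.25]
m = -1.375, h(m) = -1.669922 (−); new bracket [-1.5, -1.375]
m = -1.4375, h(m) = -0.5808 (−); new bracket [-1.5, -1.4375]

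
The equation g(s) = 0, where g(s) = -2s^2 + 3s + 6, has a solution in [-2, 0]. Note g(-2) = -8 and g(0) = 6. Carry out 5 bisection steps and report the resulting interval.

[-1.1875, -1.125]

g(-1) = 1 > 0, so the root lies in [-2, -1]
g(-1.5) = -3 < 0, so the root lies in [-1.5, -1]
g(-1.25) = -0.875 < 0, so the root lies in [-1.25, -1]
g(-1.125) = 0.0938 > 0, so the root lies in [-1.25, -1.125]
g(-1.1875) = -0.3828 < 0, so the root lies in [-1.1875, -1.125]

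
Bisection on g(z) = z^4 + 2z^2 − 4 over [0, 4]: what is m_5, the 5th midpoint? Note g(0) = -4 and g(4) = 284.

1.125

m = 2, g(m) = 20 (+); new bracket [0, 2]
m = 1, g(m) = -1 (−); new bracket [1, 2]
m = 1.5, g(m) = 5.5625 (+); new bracket [1, 1.5]
m = 1.25, g(m) = 1.5664 (+); new bracket [1, 1.25]
m = 1.125, g(m) = 0.1331 (+); new bracket [1, 1.125]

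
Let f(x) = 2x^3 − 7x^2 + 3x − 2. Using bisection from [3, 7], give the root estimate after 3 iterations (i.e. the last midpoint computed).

x = 5 gives f = 88, positive; keep [3, 5]
x = 4 gives f = 26, positive; keep [3, 4]
x = 3.5 gives f = 8.5, positive; keep [3, 3.5]

3.5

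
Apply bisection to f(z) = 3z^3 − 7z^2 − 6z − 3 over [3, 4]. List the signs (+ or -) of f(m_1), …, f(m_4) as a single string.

+++-

m = 3.5, f(m) = 18.875 (+); new bracket [3, 3.5]
m = 3.25, f(m) = 6.546875 (+); new bracket [3, 3.25]
m = 3.125, f(m) = 1.443359 (+); new bracket [3, 3.125]
m = 3.0625, f(m) = -0.8586 (−); new bracket [3.0625, 3.125]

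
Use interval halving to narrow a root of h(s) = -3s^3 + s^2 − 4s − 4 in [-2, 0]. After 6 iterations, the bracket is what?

midpoint -1: h = 4 > 0 → [-1, 0]
midpoint -0.5: h = -1.375 < 0 → [-1, -0.5]
midpoint -0.75: h = 0.828125 > 0 → [-0.75, -0.5]
midpoint -0.625: h = -0.377 < 0 → [-0.75, -0.625]
midpoint -0.6875: h = 0.1975 > 0 → [-0.6875, -0.625]
midpoint -0.65625: h = -0.0965 < 0 → [-0.6875, -0.65625]

[-0.6875, -0.65625]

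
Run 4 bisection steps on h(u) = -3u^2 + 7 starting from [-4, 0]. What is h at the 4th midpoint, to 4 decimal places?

m = -2, h(m) = -5 (−); new bracket [-2, 0]
m = -1, h(m) = 4 (+); new bracket [-2, -1]
m = -1.5, h(m) = 0.25 (+); new bracket [-2, -1.5]
m = -1.75, h(m) = -2.1875 (−); new bracket [-1.75, -1.5]

-2.1875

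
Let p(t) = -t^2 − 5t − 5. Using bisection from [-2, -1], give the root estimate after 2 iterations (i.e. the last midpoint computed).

-1.25

p(-1.5) = 0.25 > 0, so the root lies in [-1.5, -1]
p(-1.25) = -0.3125 < 0, so the root lies in [-1.5, -1.25]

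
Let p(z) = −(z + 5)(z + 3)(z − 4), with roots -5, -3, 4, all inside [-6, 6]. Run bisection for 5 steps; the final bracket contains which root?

p(0) = 60 > 0, so the root lies in [0, 6]
p(3) = 48 > 0, so the root lies in [3, 6]
p(4.5) = -35.625 < 0, so the root lies in [3, 4.5]
p(3.75) = 14.7656 > 0, so the root lies in [3.75, 4.5]
p(4.125) = -8.127 < 0, so the root lies in [3.75, 4.125]

4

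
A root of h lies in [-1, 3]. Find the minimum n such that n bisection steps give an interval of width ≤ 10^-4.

16

Width after n steps is 4/2^n. Need 2^n ≥ 4/10^-4 = 40000.
2^15 = 32768 < 40000 ≤ 2^16 = 65536, so n = 16.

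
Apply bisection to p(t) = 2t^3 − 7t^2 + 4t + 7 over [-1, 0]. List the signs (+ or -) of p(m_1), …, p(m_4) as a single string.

midpoint -0.5: p = 3 > 0 → [-1, -0.5]
midpoint -0.75: p = -0.78125 < 0 → [-0.75, -0.5]
midpoint -0.625: p = 1.277344 > 0 → [-0.75, -0.625]
midpoint -0.6875: p = 0.2915 > 0 → [-0.75, -0.6875]

+-++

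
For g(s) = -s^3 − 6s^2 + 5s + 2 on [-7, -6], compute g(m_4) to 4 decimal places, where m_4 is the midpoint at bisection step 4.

-0.6907

m = -6.5, g(m) = -9.375 (−); new bracket [-7, -6.5]
m = -6.75, g(m) = 2.421875 (+); new bracket [-6.75, -6.5]
m = -6.625, g(m) = -3.693359 (−); new bracket [-6.75, -6.625]
m = -6.6875, g(m) = -0.6907 (−); new bracket [-6.75, -6.6875]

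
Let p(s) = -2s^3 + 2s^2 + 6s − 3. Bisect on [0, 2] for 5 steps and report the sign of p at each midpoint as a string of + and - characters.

midpoint 1: p = 3 > 0 → [0, 1]
midpoint 0.5: p = 0.25 > 0 → [0, 0.5]
midpoint 0.25: p = -1.40625 < 0 → [0.25, 0.5]
midpoint 0.375: p = -0.5742 < 0 → [0.375, 0.5]
midpoint 0.4375: p = -0.1597 < 0 → [0.4375, 0.5]

++---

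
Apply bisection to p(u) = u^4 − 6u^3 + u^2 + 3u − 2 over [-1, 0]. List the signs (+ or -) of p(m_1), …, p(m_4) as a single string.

--+-

p(-0.5) = -2.4375 < 0, so the root lies in [-1, -0.5]
p(-0.75) = -0.839844 < 0, so the root lies in [-1, -0.75]
p(-0.875) = 0.746338 > 0, so the root lies in [-0.875, -0.75]
p(-0.8125) = -0.1233 < 0, so the root lies in [-0.875, -0.8125]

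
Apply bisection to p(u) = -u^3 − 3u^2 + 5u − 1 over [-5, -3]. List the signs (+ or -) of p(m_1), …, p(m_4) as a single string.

-++-

p(-4) = -5 < 0, so the root lies in [-5, -4]
p(-4.5) = 6.875 > 0, so the root lies in [-4.5, -4]
p(-4.25) = 0.328125 > 0, so the root lies in [-4.25, -4]
p(-4.125) = -2.4824 < 0, so the root lies in [-4.25, -4.125]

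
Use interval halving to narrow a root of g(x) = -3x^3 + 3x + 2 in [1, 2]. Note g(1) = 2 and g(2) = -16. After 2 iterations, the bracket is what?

[1, 1.25]

m = 1.5, g(m) = -3.625 (−); new bracket [1, 1.5]
m = 1.25, g(m) = -0.109375 (−); new bracket [1, 1.25]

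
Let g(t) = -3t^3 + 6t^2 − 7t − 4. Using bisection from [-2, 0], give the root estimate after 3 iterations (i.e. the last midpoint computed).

-0.25

m = -1, g(m) = 12 (+); new bracket [-1, 0]
m = -0.5, g(m) = 1.375 (+); new bracket [-0.5, 0]
m = -0.25, g(m) = -1.828125 (−); new bracket [-0.5, -0.25]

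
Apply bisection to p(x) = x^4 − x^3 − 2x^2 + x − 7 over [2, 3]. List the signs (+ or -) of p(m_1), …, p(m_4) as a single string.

+-++

x = 2.5 gives p = 6.4375, positive; keep [2, 2.5]
x = 2.25 gives p = -0.636719, negative; keep [2.25, 2.5]
x = 2.375 gives p = 2.513916, positive; keep [2.25, 2.375]
x = 2.3125 gives p = 0.8482, positive; keep [2.25, 2.3125]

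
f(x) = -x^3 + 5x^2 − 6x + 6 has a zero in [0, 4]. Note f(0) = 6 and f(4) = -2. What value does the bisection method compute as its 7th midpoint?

3.84375

x = 2 gives f = 6, positive; keep [2, 4]
x = 3 gives f = 6, positive; keep [3, 4]
x = 3.5 gives f = 3.375, positive; keep [3.5, 4]
x = 3.75 gives f = 1.0781, positive; keep [3.75, 4]
x = 3.875 gives f = -0.3574, negative; keep [3.75, 3.875]
x = 3.8125 gives f = 0.3855, positive; keep [3.8125, 3.875]
x = 3.84375 gives f = 0.0204, positive; keep [3.84375, 3.875]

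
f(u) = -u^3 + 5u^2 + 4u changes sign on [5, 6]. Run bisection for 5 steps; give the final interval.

[5.6875, 5.71875]

f(5.5) = 6.875 > 0, so the root lies in [5.5, 6]
f(5.75) = -1.796875 < 0, so the root lies in [5.5, 5.75]
f(5.625) = 2.724609 > 0, so the root lies in [5.625, 5.75]
f(5.6875) = 0.511 > 0, so the root lies in [5.6875, 5.75]
f(5.71875) = -0.6311 < 0, so the root lies in [5.6875, 5.71875]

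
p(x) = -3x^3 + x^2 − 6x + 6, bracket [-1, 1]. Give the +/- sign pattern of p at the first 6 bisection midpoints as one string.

+++-+-

x = 0 gives p = 6, positive; keep [0, 1]
x = 0.5 gives p = 2.875, positive; keep [0.5, 1]
x = 0.75 gives p = 0.796875, positive; keep [0.75, 1]
x = 0.875 gives p = -0.4941, negative; keep [0.75, 0.875]
x = 0.8125 gives p = 0.176, positive; keep [0.8125, 0.875]
x = 0.84375 gives p = -0.1526, negative; keep [0.8125, 0.84375]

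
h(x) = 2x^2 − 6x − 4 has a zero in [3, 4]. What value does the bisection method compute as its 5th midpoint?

midpoint 3.5: h = -0.5 < 0 → [3.5, 4]
midpoint 3.75: h = 1.625 > 0 → [3.5, 3.75]
midpoint 3.625: h = 0.53125 > 0 → [3.5, 3.625]
midpoint 3.5625: h = 0.0078 > 0 → [3.5, 3.5625]
midpoint 3.53125: h = -0.248 < 0 → [3.53125, 3.5625]

3.53125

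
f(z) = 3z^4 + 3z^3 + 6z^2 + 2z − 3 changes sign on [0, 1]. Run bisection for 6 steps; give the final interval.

[0.484375, 0.5]

f(0.5) = 0.0625 > 0, so the root lies in [0, 0.5]
f(0.25) = -2.066406 < 0, so the root lies in [0.25, 0.5]
f(0.375) = -1.188721 < 0, so the root lies in [0.375, 0.5]
f(0.4375) = -0.6154 < 0, so the root lies in [0.4375, 0.5]
f(0.46875) = -0.2903 < 0, so the root lies in [0.46875, 0.5]
f(0.484375) = -0.1175 < 0, so the root lies in [0.484375, 0.5]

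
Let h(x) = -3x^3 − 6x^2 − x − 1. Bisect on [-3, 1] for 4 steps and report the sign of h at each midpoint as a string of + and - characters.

-+--

h(-1) = -3 < 0, so the root lies in [-3, -1]
h(-2) = 1 > 0, so the root lies in [-2, -1]
h(-1.5) = -2.875 < 0, so the root lies in [-2, -1.5]
h(-1.75) = -1.5469 < 0, so the root lies in [-2, -1.75]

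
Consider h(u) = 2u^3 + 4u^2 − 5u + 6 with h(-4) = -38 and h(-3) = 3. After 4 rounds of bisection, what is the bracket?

h(-3.5) = -13.25 < 0, so the root lies in [-3.5, -3]
h(-3.25) = -4.15625 < 0, so the root lies in [-3.25, -3]
h(-3.125) = -0.347656 < 0, so the root lies in [-3.125, -3]
h(-3.0625) = 1.3823 > 0, so the root lies in [-3.125, -3.0625]

[-3.125, -3.0625]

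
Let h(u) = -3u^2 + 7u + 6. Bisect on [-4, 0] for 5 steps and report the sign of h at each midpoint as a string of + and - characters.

h(-2) = -20 < 0, so the root lies in [-2, 0]
h(-1) = -4 < 0, so the root lies in [-1, 0]
h(-0.5) = 1.75 > 0, so the root lies in [-1, -0.5]
h(-0.75) = -0.9375 < 0, so the root lies in [-0.75, -0.5]
h(-0.625) = 0.4531 > 0, so the root lies in [-0.75, -0.625]

--+-+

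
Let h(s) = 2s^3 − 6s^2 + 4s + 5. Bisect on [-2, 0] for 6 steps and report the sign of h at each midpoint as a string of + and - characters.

s = -1 gives h = -7, negative; keep [-1, 0]
s = -0.5 gives h = 1.25, positive; keep [-1, -0.5]
s = -0.75 gives h = -2.21875, negative; keep [-0.75, -0.5]
s = -0.625 gives h = -0.332, negative; keep [-0.625, -0.5]
s = -0.5625 gives h = 0.4956, positive; keep [-0.625, -0.5625]
s = -0.59375 gives h = 0.0911, positive; keep [-0.625, -0.59375]

-+--++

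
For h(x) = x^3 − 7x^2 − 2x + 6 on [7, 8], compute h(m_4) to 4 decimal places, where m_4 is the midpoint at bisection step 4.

x = 7.5 gives h = 19.125, positive; keep [7, 7.5]
x = 7.25 gives h = 4.640625, positive; keep [7, 7.25]
x = 7.125 gives h = -1.904297, negative; keep [7.125, 7.25]
x = 7.1875 gives h = 1.3113, positive; keep [7.125, 7.1875]

1.3113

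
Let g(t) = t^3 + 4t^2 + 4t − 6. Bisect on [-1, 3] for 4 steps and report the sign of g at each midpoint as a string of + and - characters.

+---

g(1) = 3 > 0, so the root lies in [-1, 1]
g(0) = -6 < 0, so the root lies in [0, 1]
g(0.5) = -2.875 < 0, so the root lies in [0.5, 1]
g(0.75) = -0.3281 < 0, so the root lies in [0.75, 1]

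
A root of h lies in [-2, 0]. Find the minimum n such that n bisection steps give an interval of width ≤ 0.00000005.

26

Width after n steps is 2/2^n. Need 2^n ≥ 2/0.00000005 = 40000000.
2^25 = 33554432 < 40000000 ≤ 2^26 = 67108864, so n = 26.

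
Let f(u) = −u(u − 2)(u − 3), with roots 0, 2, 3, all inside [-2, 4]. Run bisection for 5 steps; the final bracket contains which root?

0

midpoint 1: f = -2 < 0 → [-2, 1]
midpoint -0.5: f = 4.375 > 0 → [-0.5, 1]
midpoint 0.25: f = -1.203125 < 0 → [-0.5, 0.25]
midpoint -0.125: f = 0.8301 > 0 → [-0.125, 0.25]
midpoint 0.0625: f = -0.3557 < 0 → [-0.125, 0.0625]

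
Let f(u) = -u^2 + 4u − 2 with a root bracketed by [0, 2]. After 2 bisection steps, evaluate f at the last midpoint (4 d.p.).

u = 1 gives f = 1, positive; keep [0, 1]
u = 0.5 gives f = -0.25, negative; keep [0.5, 1]

-0.2500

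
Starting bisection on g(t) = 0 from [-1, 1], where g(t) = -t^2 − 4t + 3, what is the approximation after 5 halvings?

0.6875

g(0) = 3 > 0, so the root lies in [0, 1]
g(0.5) = 0.75 > 0, so the root lies in [0.5, 1]
g(0.75) = -0.5625 < 0, so the root lies in [0.5, 0.75]
g(0.625) = 0.1094 > 0, so the root lies in [0.625, 0.75]
g(0.6875) = -0.2227 < 0, so the root lies in [0.625, 0.6875]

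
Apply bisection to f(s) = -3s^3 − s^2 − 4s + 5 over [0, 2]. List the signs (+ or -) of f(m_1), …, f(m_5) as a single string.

-++--

s = 1 gives f = -3, negative; keep [0, 1]
s = 0.5 gives f = 2.375, positive; keep [0.5, 1]
s = 0.75 gives f = 0.171875, positive; keep [0.75, 1]
s = 0.875 gives f = -1.2754, negative; keep [0.75, 0.875]
s = 0.8125 gives f = -0.5193, negative; keep [0.75, 0.8125]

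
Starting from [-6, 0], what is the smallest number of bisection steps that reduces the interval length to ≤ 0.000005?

Width after n steps is 6/2^n. Need 2^n ≥ 6/0.000005 = 1200000.
2^20 = 1048576 < 1200000 ≤ 2^21 = 2097152, so n = 21.

21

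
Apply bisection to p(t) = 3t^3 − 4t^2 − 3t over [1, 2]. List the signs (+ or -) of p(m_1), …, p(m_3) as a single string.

t = 1.5 gives p = -3.375, negative; keep [1.5, 2]
t = 1.75 gives p = -1.421875, negative; keep [1.75, 2]
t = 1.875 gives p = 0.087891, positive; keep [1.75, 1.875]

--+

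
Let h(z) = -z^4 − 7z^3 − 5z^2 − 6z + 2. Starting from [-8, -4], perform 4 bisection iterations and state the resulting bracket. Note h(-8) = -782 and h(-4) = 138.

z = -6 gives h = 74, positive; keep [-8, -6]
z = -7 gives h = -201, negative; keep [-7, -6]
z = -6.5 gives h = -32.9375, negative; keep [-6.5, -6]
z = -6.25 gives h = 27.293, positive; keep [-6.5, -6.25]

[-6.5, -6.25]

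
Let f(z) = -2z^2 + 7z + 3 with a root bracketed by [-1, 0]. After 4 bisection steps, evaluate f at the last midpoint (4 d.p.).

midpoint -0.5: f = -1 < 0 → [-0.5, 0]
midpoint -0.25: f = 1.125 > 0 → [-0.5, -0.25]
midpoint -0.375: f = 0.09375 > 0 → [-0.5, -0.375]
midpoint -0.4375: f = -0.4453 < 0 → [-0.4375, -0.375]

-0.4453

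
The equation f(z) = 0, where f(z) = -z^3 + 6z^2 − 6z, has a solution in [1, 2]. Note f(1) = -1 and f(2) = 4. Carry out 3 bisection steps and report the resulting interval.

[1.25, 1.375]

z = 1.5 gives f = 1.125, positive; keep [1, 1.5]
z = 1.25 gives f = -0.078125, negative; keep [1.25, 1.5]
z = 1.375 gives f = 0.494141, positive; keep [1.25, 1.375]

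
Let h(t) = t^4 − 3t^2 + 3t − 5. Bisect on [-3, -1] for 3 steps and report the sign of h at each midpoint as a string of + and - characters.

-+-

m = -2, h(m) = -7 (−); new bracket [-3, -2]
m = -2.5, h(m) = 7.8125 (+); new bracket [-2.5, -2]
m = -2.25, h(m) = -1.308594 (−); new bracket [-2.5, -2.25]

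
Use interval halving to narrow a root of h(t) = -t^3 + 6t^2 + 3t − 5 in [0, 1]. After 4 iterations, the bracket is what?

[0.6875, 0.75]

t = 0.5 gives h = -2.125, negative; keep [0.5, 1]
t = 0.75 gives h = 0.203125, positive; keep [0.5, 0.75]
t = 0.625 gives h = -1.025391, negative; keep [0.625, 0.75]
t = 0.6875 gives h = -0.4265, negative; keep [0.6875, 0.75]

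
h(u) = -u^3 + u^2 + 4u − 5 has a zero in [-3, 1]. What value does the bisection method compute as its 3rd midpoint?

u = -1 gives h = -7, negative; keep [-3, -1]
u = -2 gives h = -1, negative; keep [-3, -2]
u = -2.5 gives h = 6.875, positive; keep [-2.5, -2]

-2.5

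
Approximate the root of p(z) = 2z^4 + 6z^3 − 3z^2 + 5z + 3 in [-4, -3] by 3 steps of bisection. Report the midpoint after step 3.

z = -3.5 gives p = -8.375, negative; keep [-4, -3.5]
z = -3.75 gives p = 21.164062, positive; keep [-3.75, -3.5]
z = -3.625 gives p = 4.996582, positive; keep [-3.625, -3.5]

-3.625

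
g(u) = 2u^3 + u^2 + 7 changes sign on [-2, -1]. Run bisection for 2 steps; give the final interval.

[-1.75, -1.5]

midpoint -1.5: g = 2.5 > 0 → [-2, -1.5]
midpoint -1.75: g = -0.65625 < 0 → [-1.75, -1.5]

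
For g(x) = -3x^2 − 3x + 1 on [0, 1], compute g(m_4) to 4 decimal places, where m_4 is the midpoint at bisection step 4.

midpoint 0.5: g = -1.25 < 0 → [0, 0.5]
midpoint 0.25: g = 0.0625 > 0 → [0.25, 0.5]
midpoint 0.375: g = -0.546875 < 0 → [0.25, 0.375]
midpoint 0.3125: g = -0.2305 < 0 → [0.25, 0.3125]

-0.2305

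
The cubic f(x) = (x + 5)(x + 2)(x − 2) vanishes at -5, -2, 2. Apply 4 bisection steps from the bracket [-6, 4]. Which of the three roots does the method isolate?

midpoint -1: f = -12 < 0 → [-1, 4]
midpoint 1.5: f = -11.375 < 0 → [1.5, 4]
midpoint 2.75: f = 27.609375 > 0 → [1.5, 2.75]
midpoint 2.125: f = 3.6738 > 0 → [1.5, 2.125]

2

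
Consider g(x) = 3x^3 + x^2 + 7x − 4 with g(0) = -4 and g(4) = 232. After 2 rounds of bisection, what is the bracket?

[0, 1]

m = 2, g(m) = 38 (+); new bracket [0, 2]
m = 1, g(m) = 7 (+); new bracket [0, 1]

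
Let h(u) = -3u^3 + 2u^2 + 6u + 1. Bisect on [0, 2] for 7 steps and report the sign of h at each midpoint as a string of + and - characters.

h(1) = 6 > 0, so the root lies in [1, 2]
h(1.5) = 4.375 > 0, so the root lies in [1.5, 2]
h(1.75) = 1.546875 > 0, so the root lies in [1.75, 2]
h(1.875) = -0.4941 < 0, so the root lies in [1.75, 1.875]
h(1.8125) = 0.5823 > 0, so the root lies in [1.8125, 1.875]
h(1.84375) = 0.0583 > 0, so the root lies in [1.84375, 1.875]
h(1.859375) = -0.2143 < 0, so the root lies in [1.84375, 1.859375]

+++-++-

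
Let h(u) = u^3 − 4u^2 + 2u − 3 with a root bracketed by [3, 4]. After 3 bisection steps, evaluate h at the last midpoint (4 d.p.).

-0.6777

u = 3.5 gives h = -2.125, negative; keep [3.5, 4]
u = 3.75 gives h = 0.984375, positive; keep [3.5, 3.75]
u = 3.625 gives h = -0.677734, negative; keep [3.625, 3.75]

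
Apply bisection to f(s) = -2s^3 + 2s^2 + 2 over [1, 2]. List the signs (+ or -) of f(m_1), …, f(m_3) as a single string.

-++

m = 1.5, f(m) = -0.25 (−); new bracket [1, 1.5]
m = 1.25, f(m) = 1.21875 (+); new bracket [1.25, 1.5]
m = 1.375, f(m) = 0.582031 (+); new bracket [1.375, 1.5]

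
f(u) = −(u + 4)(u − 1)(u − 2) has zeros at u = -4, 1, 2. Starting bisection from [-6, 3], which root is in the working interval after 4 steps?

-4

f(-1.5) = -21.875 < 0, so the root lies in [-6, -1.5]
f(-3.75) = -6.828125 < 0, so the root lies in [-6, -3.75]
f(-4.875) = 35.341797 > 0, so the root lies in [-4.875, -3.75]
f(-4.3125) = 10.4797 > 0, so the root lies in [-4.3125, -3.75]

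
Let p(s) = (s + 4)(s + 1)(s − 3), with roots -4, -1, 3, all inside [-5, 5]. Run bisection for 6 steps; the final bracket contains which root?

m = 0, p(m) = -12 (−); new bracket [0, 5]
m = 2.5, p(m) = -11.375 (−); new bracket [2.5, 5]
m = 3.75, p(m) = 27.609375 (+); new bracket [2.5, 3.75]
m = 3.125, p(m) = 3.6738 (+); new bracket [2.5, 3.125]
m = 2.8125, p(m) = -4.8699 (−); new bracket [2.8125, 3.125]
m = 2.96875, p(m) = -0.8643 (−); new bracket [2.96875, 3.125]

3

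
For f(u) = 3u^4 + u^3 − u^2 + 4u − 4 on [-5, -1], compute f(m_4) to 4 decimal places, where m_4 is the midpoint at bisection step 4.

m = -3, f(m) = 191 (+); new bracket [-3, -1]
m = -2, f(m) = 24 (+); new bracket [-2, -1]
m = -1.5, f(m) = -0.4375 (−); new bracket [-2, -1.5]
m = -1.75, f(m) = 8.7148 (+); new bracket [-1.75, -1.5]

8.7148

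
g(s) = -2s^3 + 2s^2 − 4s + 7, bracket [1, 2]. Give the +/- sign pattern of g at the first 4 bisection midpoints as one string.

-++-

g(1.5) = -1.25 < 0, so the root lies in [1, 1.5]
g(1.25) = 1.21875 > 0, so the root lies in [1.25, 1.5]
g(1.375) = 0.082031 > 0, so the root lies in [1.375, 1.5]
g(1.4375) = -0.5581 < 0, so the root lies in [1.375, 1.4375]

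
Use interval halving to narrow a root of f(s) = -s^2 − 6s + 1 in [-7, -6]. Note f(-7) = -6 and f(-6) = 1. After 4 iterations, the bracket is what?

[-6.1875, -6.125]

f(-6.5) = -2.25 < 0, so the root lies in [-6.5, -6]
f(-6.25) = -0.5625 < 0, so the root lies in [-6.25, -6]
f(-6.125) = 0.234375 > 0, so the root lies in [-6.25, -6.125]
f(-6.1875) = -0.1602 < 0, so the root lies in [-6.1875, -6.125]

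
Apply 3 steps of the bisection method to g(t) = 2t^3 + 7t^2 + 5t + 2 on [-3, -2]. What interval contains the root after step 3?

g(-2.5) = 2 > 0, so the root lies in [-3, -2.5]
g(-2.75) = -0.40625 < 0, so the root lies in [-2.75, -2.5]
g(-2.625) = 0.933594 > 0, so the root lies in [-2.75, -2.625]

[-2.75, -2.625]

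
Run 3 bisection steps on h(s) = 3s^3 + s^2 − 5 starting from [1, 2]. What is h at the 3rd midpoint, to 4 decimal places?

m = 1.5, h(m) = 7.375 (+); new bracket [1, 1.5]
m = 1.25, h(m) = 2.421875 (+); new bracket [1, 1.25]
m = 1.125, h(m) = 0.537109 (+); new bracket [1, 1.125]

0.5371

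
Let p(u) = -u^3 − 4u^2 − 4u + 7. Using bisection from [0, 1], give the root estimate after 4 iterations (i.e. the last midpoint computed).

0.8125

m = 0.5, p(m) = 3.875 (+); new bracket [0.5, 1]
m = 0.75, p(m) = 1.328125 (+); new bracket [0.75, 1]
m = 0.875, p(m) = -0.232422 (−); new bracket [0.75, 0.875]
m = 0.8125, p(m) = 0.573 (+); new bracket [0.8125, 0.875]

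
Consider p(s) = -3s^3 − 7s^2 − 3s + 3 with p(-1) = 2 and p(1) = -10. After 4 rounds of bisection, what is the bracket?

[0.375, 0.5]

s = 0 gives p = 3, positive; keep [0, 1]
s = 0.5 gives p = -0.625, negative; keep [0, 0.5]
s = 0.25 gives p = 1.765625, positive; keep [0.25, 0.5]
s = 0.375 gives p = 0.7324, positive; keep [0.375, 0.5]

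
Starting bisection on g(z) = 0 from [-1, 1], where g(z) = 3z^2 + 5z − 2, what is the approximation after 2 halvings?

0.5

m = 0, g(m) = -2 (−); new bracket [0, 1]
m = 0.5, g(m) = 1.25 (+); new bracket [0, 0.5]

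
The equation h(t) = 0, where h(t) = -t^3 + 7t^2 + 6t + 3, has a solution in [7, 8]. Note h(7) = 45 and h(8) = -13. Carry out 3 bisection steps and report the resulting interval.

[7.75, 7.875]

h(7.5) = 19.875 > 0, so the root lies in [7.5, 8]
h(7.75) = 4.453125 > 0, so the root lies in [7.75, 8]
h(7.875) = -4.013672 < 0, so the root lies in [7.75, 7.875]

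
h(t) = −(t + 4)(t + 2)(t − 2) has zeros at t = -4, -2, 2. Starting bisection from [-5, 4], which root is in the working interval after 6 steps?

2

t = -0.5 gives h = 13.125, positive; keep [-0.5, 4]
t = 1.75 gives h = 5.390625, positive; keep [1.75, 4]
t = 2.875 gives h = -29.326172, negative; keep [1.75, 2.875]
t = 2.3125 gives h = -8.5071, negative; keep [1.75, 2.3125]
t = 2.03125 gives h = -0.7598, negative; keep [1.75, 2.03125]
t = 1.890625 gives h = 2.5067, positive; keep [1.890625, 2.03125]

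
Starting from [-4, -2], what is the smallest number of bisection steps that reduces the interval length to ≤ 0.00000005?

26

Width after n steps is 2/2^n. Need 2^n ≥ 2/0.00000005 = 40000000.
2^25 = 33554432 < 40000000 ≤ 2^26 = 67108864, so n = 26.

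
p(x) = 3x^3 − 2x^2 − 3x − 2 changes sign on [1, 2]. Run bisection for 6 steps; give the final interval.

[1.5625, 1.578125]

m = 1.5, p(m) = -0.875 (−); new bracket [1.5, 2]
m = 1.75, p(m) = 2.703125 (+); new bracket [1.5, 1.75]
m = 1.625, p(m) = 0.716797 (+); new bracket [1.5, 1.625]
m = 1.5625, p(m) = -0.1262 (−); new bracket [1.5625, 1.625]
m = 1.59375, p(m) = 0.2832 (+); new bracket [1.5625, 1.59375]
m = 1.578125, p(m) = 0.0755 (+); new bracket [1.5625, 1.578125]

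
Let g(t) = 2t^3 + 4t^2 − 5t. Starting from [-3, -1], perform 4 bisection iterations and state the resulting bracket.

[-2.875, -2.75]

m = -2, g(m) = 10 (+); new bracket [-3, -2]
m = -2.5, g(m) = 6.25 (+); new bracket [-3, -2.5]
m = -2.75, g(m) = 2.40625 (+); new bracket [-3, -2.75]
m = -2.875, g(m) = -0.0898 (−); new bracket [-2.875, -2.75]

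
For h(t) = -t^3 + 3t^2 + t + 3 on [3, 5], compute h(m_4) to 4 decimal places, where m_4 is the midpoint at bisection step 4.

m = 4, h(m) = -9 (−); new bracket [3, 4]
m = 3.5, h(m) = 0.375 (+); new bracket [3.5, 4]
m = 3.75, h(m) = -3.796875 (−); new bracket [3.5, 3.75]
m = 3.625, h(m) = -1.5879 (−); new bracket [3.5, 3.625]

-1.5879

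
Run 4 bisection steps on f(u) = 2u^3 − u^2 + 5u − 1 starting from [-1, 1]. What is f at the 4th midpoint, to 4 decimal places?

-0.3867

f(0) = -1 < 0, so the root lies in [0, 1]
f(0.5) = 1.5 > 0, so the root lies in [0, 0.5]
f(0.25) = 0.21875 > 0, so the root lies in [0, 0.25]
f(0.125) = -0.3867 < 0, so the root lies in [0.125, 0.25]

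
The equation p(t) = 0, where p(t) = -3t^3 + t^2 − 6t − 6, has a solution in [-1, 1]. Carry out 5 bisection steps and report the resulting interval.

[-0.75, -0.6875]

p(0) = -6 < 0, so the root lies in [-1, 0]
p(-0.5) = -2.375 < 0, so the root lies in [-1, -0.5]
p(-0.75) = 0.328125 > 0, so the root lies in [-0.75, -0.5]
p(-0.625) = -1.127 < 0, so the root lies in [-0.75, -0.625]
p(-0.6875) = -0.4275 < 0, so the root lies in [-0.75, -0.6875]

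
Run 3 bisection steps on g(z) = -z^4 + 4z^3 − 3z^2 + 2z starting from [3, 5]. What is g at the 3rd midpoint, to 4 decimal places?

midpoint 4: g = -40 < 0 → [3, 4]
midpoint 3.5: g = -8.3125 < 0 → [3, 3.5]
midpoint 3.25: g = 0.558594 > 0 → [3.25, 3.5]

0.5586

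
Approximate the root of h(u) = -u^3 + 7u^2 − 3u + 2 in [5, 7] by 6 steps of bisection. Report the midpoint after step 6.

m = 6, h(m) = 20 (+); new bracket [6, 7]
m = 6.5, h(m) = 3.625 (+); new bracket [6.5, 7]
m = 6.75, h(m) = -6.859375 (−); new bracket [6.5, 6.75]
m = 6.625, h(m) = -1.416 (−); new bracket [6.5, 6.625]
m = 6.5625, h(m) = 1.1541 (+); new bracket [6.5625, 6.625]
m = 6.59375, h(m) = -0.1185 (−); new bracket [6.5625, 6.59375]

6.59375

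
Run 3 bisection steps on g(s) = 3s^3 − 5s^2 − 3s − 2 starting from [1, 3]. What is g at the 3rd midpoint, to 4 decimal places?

0.1094

g(2) = -4 < 0, so the root lies in [2, 3]
g(2.5) = 6.125 > 0, so the root lies in [2, 2.5]
g(2.25) = 0.109375 > 0, so the root lies in [2, 2.25]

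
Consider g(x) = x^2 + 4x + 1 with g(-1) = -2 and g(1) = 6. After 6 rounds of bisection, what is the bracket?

midpoint 0: g = 1 > 0 → [-1, 0]
midpoint -0.5: g = -0.75 < 0 → [-0.5, 0]
midpoint -0.25: g = 0.0625 > 0 → [-0.5, -0.25]
midpoint -0.375: g = -0.3594 < 0 → [-0.375, -0.25]
midpoint -0.3125: g = -0.1523 < 0 → [-0.3125, -0.25]
midpoint -0.28125: g = -0.0459 < 0 → [-0.28125, -0.25]

[-0.28125, -0.25]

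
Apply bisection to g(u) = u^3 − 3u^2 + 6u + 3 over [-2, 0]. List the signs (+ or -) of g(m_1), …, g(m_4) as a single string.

g(-1) = -7 < 0, so the root lies in [-1, 0]
g(-0.5) = -0.875 < 0, so the root lies in [-0.5, 0]
g(-0.25) = 1.296875 > 0, so the root lies in [-0.5, -0.25]
g(-0.375) = 0.2754 > 0, so the root lies in [-0.5, -0.375]

--++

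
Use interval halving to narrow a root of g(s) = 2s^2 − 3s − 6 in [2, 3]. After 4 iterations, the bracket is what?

midpoint 2.5: g = -1 < 0 → [2.5, 3]
midpoint 2.75: g = 0.875 > 0 → [2.5, 2.75]
midpoint 2.625: g = -0.09375 < 0 → [2.625, 2.75]
midpoint 2.6875: g = 0.3828 > 0 → [2.625, 2.6875]

[2.625, 2.6875]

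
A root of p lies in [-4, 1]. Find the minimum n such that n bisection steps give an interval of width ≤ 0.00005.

17

Width after n steps is 5/2^n. Need 2^n ≥ 5/0.00005 = 100000.
2^16 = 65536 < 100000 ≤ 2^17 = 131072, so n = 17.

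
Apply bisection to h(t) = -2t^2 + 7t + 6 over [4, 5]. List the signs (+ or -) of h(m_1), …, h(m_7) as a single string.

m = 4.5, h(m) = -3 (−); new bracket [4, 4.5]
m = 4.25, h(m) = -0.375 (−); new bracket [4, 4.25]
m = 4.125, h(m) = 0.84375 (+); new bracket [4.125, 4.25]
m = 4.1875, h(m) = 0.2422 (+); new bracket [4.1875, 4.25]
m = 4.21875, h(m) = -0.0645 (−); new bracket [4.1875, 4.21875]
m = 4.203125, h(m) = 0.0894 (+); new bracket [4.203125, 4.21875]
m = 4.2109375, h(m) = 0.0126 (+); new bracket [4.2109375, 4.21875]

--++-++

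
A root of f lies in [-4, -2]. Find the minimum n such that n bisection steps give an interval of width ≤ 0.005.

Width after n steps is 2/2^n. Need 2^n ≥ 2/0.005 = 400.
2^8 = 256 < 400 ≤ 2^9 = 512, so n = 9.

9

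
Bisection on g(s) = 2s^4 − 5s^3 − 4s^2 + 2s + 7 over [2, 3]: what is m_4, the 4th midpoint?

2.9375

midpoint 2.5: g = -13 < 0 → [2.5, 3]
midpoint 2.75: g = -7.351562 < 0 → [2.75, 3]
midpoint 2.875: g = -2.489746 < 0 → [2.875, 3]
midpoint 2.9375: g = 0.5384 > 0 → [2.875, 2.9375]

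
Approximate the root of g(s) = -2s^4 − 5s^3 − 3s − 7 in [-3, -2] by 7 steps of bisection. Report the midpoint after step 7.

-2.5234375

midpoint -2.5: g = 0.5 > 0 → [-3, -2.5]
midpoint -2.75: g = -9.148438 < 0 → [-2.75, -2.5]
midpoint -2.625: g = -3.646973 < 0 → [-2.625, -2.5]
midpoint -2.5625: g = -1.4158 < 0 → [-2.5625, -2.5]
midpoint -2.53125: g = -0.4199 < 0 → [-2.53125, -2.5]
midpoint -2.515625: g = 0.0494 > 0 → [-2.53125, -2.515625]
midpoint -2.5234375: g = -0.1829 < 0 → [-2.5234375, -2.515625]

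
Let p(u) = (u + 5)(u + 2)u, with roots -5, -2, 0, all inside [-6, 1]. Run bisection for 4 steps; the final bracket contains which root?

midpoint -2.5: p = 3.125 > 0 → [-6, -2.5]
midpoint -4.25: p = 7.171875 > 0 → [-6, -4.25]
midpoint -5.125: p = -2.001953 < 0 → [-5.125, -4.25]
midpoint -4.6875: p = 3.9368 > 0 → [-5.125, -4.6875]

-5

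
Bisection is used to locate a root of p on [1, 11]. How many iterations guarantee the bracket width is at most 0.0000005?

25

Width after n steps is 10/2^n. Need 2^n ≥ 10/0.0000005 = 20000000.
2^24 = 16777216 < 20000000 ≤ 2^25 = 33554432, so n = 25.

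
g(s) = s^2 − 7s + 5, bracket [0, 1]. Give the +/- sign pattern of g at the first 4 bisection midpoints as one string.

++--

s = 0.5 gives g = 1.75, positive; keep [0.5, 1]
s = 0.75 gives g = 0.3125, positive; keep [0.75, 1]
s = 0.875 gives g = -0.359375, negative; keep [0.75, 0.875]
s = 0.8125 gives g = -0.0273, negative; keep [0.75, 0.8125]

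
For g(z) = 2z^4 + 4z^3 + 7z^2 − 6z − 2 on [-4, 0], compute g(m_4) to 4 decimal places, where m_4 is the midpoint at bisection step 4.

g(-2) = 38 > 0, so the root lies in [-2, 0]
g(-1) = 9 > 0, so the root lies in [-1, 0]
g(-0.5) = 2.375 > 0, so the root lies in [-0.5, 0]
g(-0.25) = -0.1172 < 0, so the root lies in [-0.5, -0.25]

-0.1172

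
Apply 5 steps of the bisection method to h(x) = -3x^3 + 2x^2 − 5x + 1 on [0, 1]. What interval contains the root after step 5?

[0.1875, 0.21875]

x = 0.5 gives h = -1.375, negative; keep [0, 0.5]
x = 0.25 gives h = -0.171875, negative; keep [0, 0.25]
x = 0.125 gives h = 0.400391, positive; keep [0.125, 0.25]
x = 0.1875 gives h = 0.113, positive; keep [0.1875, 0.25]
x = 0.21875 gives h = -0.0294, negative; keep [0.1875, 0.21875]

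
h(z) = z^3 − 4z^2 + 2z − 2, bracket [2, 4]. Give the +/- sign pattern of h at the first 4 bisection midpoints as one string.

z = 3 gives h = -5, negative; keep [3, 4]
z = 3.5 gives h = -1.125, negative; keep [3.5, 4]
z = 3.75 gives h = 1.984375, positive; keep [3.5, 3.75]
z = 3.625 gives h = 0.3223, positive; keep [3.5, 3.625]

--++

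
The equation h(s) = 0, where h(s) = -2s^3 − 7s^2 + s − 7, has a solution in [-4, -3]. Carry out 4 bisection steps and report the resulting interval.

m = -3.5, h(m) = -10.5 (−); new bracket [-4, -3.5]
m = -3.75, h(m) = -3.71875 (−); new bracket [-4, -3.75]
m = -3.875, h(m) = 0.386719 (+); new bracket [-3.875, -3.75]
m = -3.8125, h(m) = -1.728 (−); new bracket [-3.875, -3.8125]

[-3.875, -3.8125]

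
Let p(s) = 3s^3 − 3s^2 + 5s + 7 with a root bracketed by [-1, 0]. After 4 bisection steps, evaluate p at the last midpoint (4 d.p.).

-0.6521

m = -0.5, p(m) = 3.375 (+); new bracket [-1, -0.5]
m = -0.75, p(m) = 0.296875 (+); new bracket [-1, -0.75]
m = -0.875, p(m) = -1.681641 (−); new bracket [-0.875, -0.75]
m = -0.8125, p(m) = -0.6521 (−); new bracket [-0.8125, -0.75]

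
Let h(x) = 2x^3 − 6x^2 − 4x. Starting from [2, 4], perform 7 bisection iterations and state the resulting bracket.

[3.546875, 3.5625]

h(3) = -12 < 0, so the root lies in [3, 4]
h(3.5) = -1.75 < 0, so the root lies in [3.5, 4]
h(3.75) = 6.09375 > 0, so the root lies in [3.5, 3.75]
h(3.625) = 1.9258 > 0, so the root lies in [3.5, 3.625]
h(3.5625) = 0.0278 > 0, so the root lies in [3.5, 3.5625]
h(3.53125) = -0.8759 < 0, so the root lies in [3.53125, 3.5625]
h(3.546875) = -0.4278 < 0, so the root lies in [3.546875, 3.5625]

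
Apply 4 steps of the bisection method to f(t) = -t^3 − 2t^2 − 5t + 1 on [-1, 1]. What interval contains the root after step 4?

[0.125, 0.25]

midpoint 0: f = 1 > 0 → [0, 1]
midpoint 0.5: f = -2.125 < 0 → [0, 0.5]
midpoint 0.25: f = -0.390625 < 0 → [0, 0.25]
midpoint 0.125: f = 0.3418 > 0 → [0.125, 0.25]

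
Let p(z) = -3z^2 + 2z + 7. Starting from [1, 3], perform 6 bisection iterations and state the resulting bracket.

[1.875, 1.90625]

midpoint 2: p = -1 < 0 → [1, 2]
midpoint 1.5: p = 3.25 > 0 → [1.5, 2]
midpoint 1.75: p = 1.3125 > 0 → [1.75, 2]
midpoint 1.875: p = 0.2031 > 0 → [1.875, 2]
midpoint 1.9375: p = -0.3867 < 0 → [1.875, 1.9375]
midpoint 1.90625: p = -0.0889 < 0 → [1.875, 1.90625]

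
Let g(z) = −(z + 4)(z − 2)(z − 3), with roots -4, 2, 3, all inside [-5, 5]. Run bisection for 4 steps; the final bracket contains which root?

midpoint 0: g = -24 < 0 → [-5, 0]
midpoint -2.5: g = -37.125 < 0 → [-5, -2.5]
midpoint -3.75: g = -9.703125 < 0 → [-5, -3.75]
midpoint -4.375: g = 17.6309 > 0 → [-4.375, -3.75]

-4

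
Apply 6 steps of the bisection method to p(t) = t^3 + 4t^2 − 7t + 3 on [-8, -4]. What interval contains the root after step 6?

m = -6, p(m) = -27 (−); new bracket [-6, -4]
m = -5, p(m) = 13 (+); new bracket [-6, -5]
m = -5.5, p(m) = -3.875 (−); new bracket [-5.5, -5]
m = -5.25, p(m) = 5.2969 (+); new bracket [-5.5, -5.25]
m = -5.375, p(m) = 0.9004 (+); new bracket [-5.5, -5.375]
m = -5.4375, p(m) = -1.4392 (−); new bracket [-5.4375, -5.375]

[-5.4375, -5.375]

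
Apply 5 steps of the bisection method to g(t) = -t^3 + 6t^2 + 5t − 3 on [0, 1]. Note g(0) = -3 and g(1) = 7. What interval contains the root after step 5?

[0.40625, 0.4375]

g(0.5) = 0.875 > 0, so the root lies in [0, 0.5]
g(0.25) = -1.390625 < 0, so the root lies in [0.25, 0.5]
g(0.375) = -0.333984 < 0, so the root lies in [0.375, 0.5]
g(0.4375) = 0.2522 > 0, so the root lies in [0.375, 0.4375]
g(0.40625) = -0.0456 < 0, so the root lies in [0.40625, 0.4375]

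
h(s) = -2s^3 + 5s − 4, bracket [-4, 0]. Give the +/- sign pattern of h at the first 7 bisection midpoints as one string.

m = -2, h(m) = 2 (+); new bracket [-2, 0]
m = -1, h(m) = -7 (−); new bracket [-2, -1]
m = -1.5, h(m) = -4.75 (−); new bracket [-2, -1.5]
m = -1.75, h(m) = -2.0312 (−); new bracket [-2, -1.75]
m = -1.875, h(m) = -0.1914 (−); new bracket [-2, -1.875]
m = -1.9375, h(m) = 0.8589 (+); new bracket [-1.9375, -1.875]
m = -1.90625, h(m) = 0.3226 (+); new bracket [-1.90625, -1.875]

+----++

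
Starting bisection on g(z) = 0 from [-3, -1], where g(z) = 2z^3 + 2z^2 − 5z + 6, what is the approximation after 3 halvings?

-2.25

z = -2 gives g = 8, positive; keep [-3, -2]
z = -2.5 gives g = -0.25, negative; keep [-2.5, -2]
z = -2.25 gives g = 4.59375, positive; keep [-2.5, -2.25]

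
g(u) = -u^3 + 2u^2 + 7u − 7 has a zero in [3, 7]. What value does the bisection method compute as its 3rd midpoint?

3.5

midpoint 5: g = -47 < 0 → [3, 5]
midpoint 4: g = -11 < 0 → [3, 4]
midpoint 3.5: g = -0.875 < 0 → [3, 3.5]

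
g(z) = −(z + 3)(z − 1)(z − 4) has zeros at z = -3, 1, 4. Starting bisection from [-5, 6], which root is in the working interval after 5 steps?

-3

midpoint 0.5: g = -6.125 < 0 → [-5, 0.5]
midpoint -2.25: g = -15.234375 < 0 → [-5, -2.25]
midpoint -3.625: g = 22.041016 > 0 → [-3.625, -2.25]
midpoint -2.9375: g = -1.7073 < 0 → [-3.625, -2.9375]
midpoint -3.28125: g = 8.7674 > 0 → [-3.28125, -2.9375]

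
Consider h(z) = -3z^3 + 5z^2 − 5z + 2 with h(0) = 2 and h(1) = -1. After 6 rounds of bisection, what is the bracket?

[0.65625, 0.671875]

z = 0.5 gives h = 0.375, positive; keep [0.5, 1]
z = 0.75 gives h = -0.203125, negative; keep [0.5, 0.75]
z = 0.625 gives h = 0.095703, positive; keep [0.625, 0.75]
z = 0.6875 gives h = -0.0491, negative; keep [0.625, 0.6875]
z = 0.65625 gives h = 0.0242, positive; keep [0.65625, 0.6875]
z = 0.671875 gives h = -0.0122, negative; keep [0.65625, 0.671875]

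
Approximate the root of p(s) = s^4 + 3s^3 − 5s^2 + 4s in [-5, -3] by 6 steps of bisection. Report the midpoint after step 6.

-4.34375

m = -4, p(m) = -32 (−); new bracket [-5, -4]
m = -4.5, p(m) = 17.4375 (+); new bracket [-4.5, -4]
m = -4.25, p(m) = -11.355469 (−); new bracket [-4.5, -4.25]
m = -4.375, p(m) = 1.9397 (+); new bracket [-4.375, -4.25]
m = -4.3125, p(m) = -4.9726 (−); new bracket [-4.375, -4.3125]
m = -4.34375, p(m) = -1.584 (−); new bracket [-4.375, -4.34375]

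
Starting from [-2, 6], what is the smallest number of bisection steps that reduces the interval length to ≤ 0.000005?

Width after n steps is 8/2^n. Need 2^n ≥ 8/0.000005 = 1600000.
2^20 = 1048576 < 1600000 ≤ 2^21 = 2097152, so n = 21.

21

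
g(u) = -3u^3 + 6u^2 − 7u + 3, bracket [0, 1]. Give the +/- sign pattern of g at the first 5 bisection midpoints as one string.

m = 0.5, g(m) = 0.625 (+); new bracket [0.5, 1]
m = 0.75, g(m) = -0.140625 (−); new bracket [0.5, 0.75]
m = 0.625, g(m) = 0.236328 (+); new bracket [0.625, 0.75]
m = 0.6875, g(m) = 0.0486 (+); new bracket [0.6875, 0.75]
m = 0.71875, g(m) = -0.0456 (−); new bracket [0.6875, 0.71875]

+-++-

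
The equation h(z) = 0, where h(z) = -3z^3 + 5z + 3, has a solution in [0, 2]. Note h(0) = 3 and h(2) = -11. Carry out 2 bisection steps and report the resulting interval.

[1.5, 2]

m = 1, h(m) = 5 (+); new bracket [1, 2]
m = 1.5, h(m) = 0.375 (+); new bracket [1.5, 2]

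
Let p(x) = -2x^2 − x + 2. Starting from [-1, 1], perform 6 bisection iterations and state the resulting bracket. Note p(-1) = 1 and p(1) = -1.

p(0) = 2 > 0, so the root lies in [0, 1]
p(0.5) = 1 > 0, so the root lies in [0.5, 1]
p(0.75) = 0.125 > 0, so the root lies in [0.75, 1]
p(0.875) = -0.4062 < 0, so the root lies in [0.75, 0.875]
p(0.8125) = -0.1328 < 0, so the root lies in [0.75, 0.8125]
p(0.78125) = -0.002 < 0, so the root lies in [0.75, 0.78125]

[0.75, 0.78125]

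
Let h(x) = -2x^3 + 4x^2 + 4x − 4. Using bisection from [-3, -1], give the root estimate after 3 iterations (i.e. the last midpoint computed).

-1.25

h(-2) = 20 > 0, so the root lies in [-2, -1]
h(-1.5) = 5.75 > 0, so the root lies in [-1.5, -1]
h(-1.25) = 1.15625 > 0, so the root lies in [-1.25, -1]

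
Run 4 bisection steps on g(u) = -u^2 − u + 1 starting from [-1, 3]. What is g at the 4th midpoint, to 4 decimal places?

-0.3125

u = 1 gives g = -1, negative; keep [-1, 1]
u = 0 gives g = 1, positive; keep [0, 1]
u = 0.5 gives g = 0.25, positive; keep [0.5, 1]
u = 0.75 gives g = -0.3125, negative; keep [0.5, 0.75]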